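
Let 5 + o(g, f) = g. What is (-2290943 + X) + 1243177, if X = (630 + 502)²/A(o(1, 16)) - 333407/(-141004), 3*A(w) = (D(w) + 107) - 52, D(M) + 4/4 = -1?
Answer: -7288102044733/7473212 ≈ -9.7523e+5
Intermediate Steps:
o(g, f) = -5 + g
D(M) = -2 (D(M) = -1 - 1 = -2)
A(w) = 53/3 (A(w) = ((-2 + 107) - 52)/3 = (105 - 52)/3 = (⅓)*53 = 53/3)
X = 542075399659/7473212 (X = (630 + 502)²/(53/3) - 333407/(-141004) = 1132²*(3/53) - 333407*(-1/141004) = 1281424*(3/53) + 333407/141004 = 3844272/53 + 333407/141004 = 542075399659/7473212 ≈ 72536.)
(-2290943 + X) + 1243177 = (-2290943 + 542075399659/7473212) + 1243177 = -16578627319257/7473212 + 1243177 = -7288102044733/7473212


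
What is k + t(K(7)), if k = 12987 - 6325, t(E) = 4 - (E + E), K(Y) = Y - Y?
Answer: 6666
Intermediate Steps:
K(Y) = 0
t(E) = 4 - 2*E
k = 6662
k + t(K(7)) = 6662 + (4 - 2*0) = 6662 + (4 + 0) = 6662 + 4 = 6666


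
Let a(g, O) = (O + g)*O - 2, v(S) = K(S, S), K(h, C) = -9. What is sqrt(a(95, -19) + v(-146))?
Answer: I*sqrt(1455) ≈ 38.144*I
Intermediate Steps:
v(S) = -9
a(g, O) = -2 + O*(O + g) (a(g, O) = O*(O + g) - 2 = -2 + O*(O + g))
sqrt(a(95, -19) + v(-146)) = sqrt((-2 + (-19)**2 - 19*95) - 9) = sqrt((-2 + 361 - 1805) - 9) = sqrt(-1446 - 9) = sqrt(-1455) = I*sqrt(1455)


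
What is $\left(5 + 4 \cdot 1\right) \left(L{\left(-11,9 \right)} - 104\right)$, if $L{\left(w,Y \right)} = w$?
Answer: $-1035$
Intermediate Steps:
$\left(5 + 4 \cdot 1\right) \left(L{\left(-11,9 \right)} - 104\right) = \left(5 + 4 \cdot 1\right) \left(-11 - 104\right) = \left(5 + 4\right) \left(-115\right) = 9 \left(-115\right) = -1035$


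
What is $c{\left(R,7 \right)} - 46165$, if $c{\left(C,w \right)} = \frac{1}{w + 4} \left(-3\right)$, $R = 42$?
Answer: $- \frac{507818}{11} \approx -46165.0$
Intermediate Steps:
$c{\left(C,w \right)} = - \frac{3}{4 + w}$ ($c{\left(C,w \right)} = \frac{1}{4 + w} \left(-3\right) = - \frac{3}{4 + w}$)
$c{\left(R,7 \right)} - 46165 = - \frac{3}{4 + 7} - 46165 = - \frac{3}{11} - 46165 = - \frac{507818}{11}$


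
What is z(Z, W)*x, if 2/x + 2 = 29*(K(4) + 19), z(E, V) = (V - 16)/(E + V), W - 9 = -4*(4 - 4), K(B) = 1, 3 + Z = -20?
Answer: 1/578 ≈ 0.0017301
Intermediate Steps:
Z = -23 (Z = -3 - 20 = -23)
W = 9 (W = 9 - 4*(4 - 4) = 9 - 4*0 = 9 + 0 = 9)
z(E, V) = (-16 + V)/(E + V)
x = 1/289 (x = 2/(-2 + 29*(1 + 19)) = 2/(-2 + 29*20) = 2/(-2 + 580) = 2/578 = 2*(1/578) = 1/289 ≈ 0.0034602)
z(Z, W)*x = ((-16 + 9)/(-23 + 9))*(1/289) = (-7/(-14))*(1/289) = -1/14*(-7)*(1/289) = (1/2)*(1/289) = 1/578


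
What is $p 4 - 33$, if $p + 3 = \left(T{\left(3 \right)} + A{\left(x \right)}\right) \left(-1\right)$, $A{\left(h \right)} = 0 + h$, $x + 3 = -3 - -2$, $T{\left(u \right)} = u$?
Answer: $-41$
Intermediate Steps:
$x = -4$ ($x = -3 - 1 = -4$)
$A{\left(h \right)} = h$
$p = -2$ ($p = -3 + \left(3 - 4\right) \left(-1\right) = -3 - -1 = -3 + 1 = -2$)
$p 4 - 33 = \left(-2\right) 4 - 33 = -8 - 33 = -41$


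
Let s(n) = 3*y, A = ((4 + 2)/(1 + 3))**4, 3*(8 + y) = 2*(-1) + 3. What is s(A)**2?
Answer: 529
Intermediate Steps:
y = -23/3 (y = -8 + (2*(-1) + 3)/3 = -8 + (-2 + 3)/3 = -8 + (1/3)*1 = -8 + 1/3 = -23/3 ≈ -7.6667)
A = 81/16 (A = (6/4)**4 = (6*(1/4))**4 = (3/2)**4 = 81/16 ≈ 5.0625)
s(n) = -23 (s(n) = 3*(-23/3) = -23)
s(A)**2 = (-23)**2 = 529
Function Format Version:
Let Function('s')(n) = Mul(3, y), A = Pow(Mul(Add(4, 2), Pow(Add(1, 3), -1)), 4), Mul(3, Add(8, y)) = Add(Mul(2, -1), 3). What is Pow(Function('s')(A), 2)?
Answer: 529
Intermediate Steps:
y = Rational(-23, 3) (y = Add(-8, Mul(Rational(1, 3), Add(Mul(2, -1), 3))) = Add(-8, Mul(Rational(1, 3), Add(-2, 3))) = Add(-8, Mul(Rational(1, 3), 1)) = Add(-8, Rational(1, 3)) = Rational(-23, 3) ≈ -7.6667)
A = Rational(81, 16) (A = Pow(Mul(6, Pow(4, -1)), 4) = Pow(Mul(6, Rational(1, 4)), 4) = Pow(Rational(3, 2), 4) = Rational(81, 16) ≈ 5.0625)
Function('s')(n) = -23 (Function('s')(n) = Mul(3, Rational(-23, 3)) = -23)
Pow(Function('s')(A), 2) = Pow(-23, 2) = 529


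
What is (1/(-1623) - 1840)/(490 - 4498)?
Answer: 2986321/6504984 ≈ 0.45908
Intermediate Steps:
(1/(-1623) - 1840)/(490 - 4498) = (-1/1623 - 1840)/(-4008) = -2986321/1623*(-1/4008) = 2986321/6504984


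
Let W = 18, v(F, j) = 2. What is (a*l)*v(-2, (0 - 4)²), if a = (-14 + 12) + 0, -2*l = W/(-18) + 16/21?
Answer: -10/21 ≈ -0.47619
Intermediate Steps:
l = 5/42 (l = -(18/(-18) + 16/21)/2 = -(18*(-1/18) + 16*(1/21))/2 = -(-1 + 16/21)/2 = -½*(-5/21) = 5/42 ≈ 0.11905)
a = -2 (a = -2 + 0 = -2)
(a*l)*v(-2, (0 - 4)²) = -2*5/42*2 = -5/21*2 = -10/21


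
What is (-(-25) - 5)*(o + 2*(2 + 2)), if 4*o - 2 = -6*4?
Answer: 50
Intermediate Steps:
o = -11/2 (o = ½ + (-6*4)/4 = ½ + (¼)*(-24) = ½ - 6 = -11/2 ≈ -5.5000)
(-(-25) - 5)*(o + 2*(2 + 2)) = (-(-25) - 5)*(-11/2 + 2*(2 + 2)) = (-5*(-5) - 5)*(-11/2 + 2*4) = (25 - 5)*(-11/2 + 8) = 20*(5/2) = 50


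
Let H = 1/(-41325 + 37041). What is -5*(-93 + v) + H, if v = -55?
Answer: 3170159/4284 ≈ 740.00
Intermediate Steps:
H = -1/4284 (H = 1/(-4284) = -1/4284 ≈ -0.00023343)
-5*(-93 + v) + H = -5*(-93 - 55) - 1/4284 = -5*(-148) - 1/4284 = 740 - 1/4284 = 3170159/4284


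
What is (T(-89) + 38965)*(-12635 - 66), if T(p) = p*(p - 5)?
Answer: -601151031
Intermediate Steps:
T(p) = p*(-5 + p)
(T(-89) + 38965)*(-12635 - 66) = (-89*(-5 - 89) + 38965)*(-12635 - 66) = (-89*(-94) + 38965)*(-12701) = (8366 + 38965)*(-12701) = 47331*(-12701) = -601151031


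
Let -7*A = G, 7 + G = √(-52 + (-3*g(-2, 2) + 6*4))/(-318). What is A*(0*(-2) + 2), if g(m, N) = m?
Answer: 2 + I*√22/1113 ≈ 2.0 + 0.0042142*I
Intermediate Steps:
G = -7 - I*√22/318 (G = -7 + √(-52 + (-3*(-2) + 6*4))/(-318) = -7 + √(-52 + (6 + 24))*(-1/318) = -7 + √(-52 + 30)*(-1/318) = -7 + √(-22)*(-1/318) = -7 + (I*√22)*(-1/318) = -7 - I*√22/318 ≈ -7.0 - 0.01475*I)
A = 1 + I*√22/2226 (A = -(-7 - I*√22/318)/7 = 1 + I*√22/2226 ≈ 1.0 + 0.0021071*I)
A*(0*(-2) + 2) = (1 + I*√22/2226)*(0*(-2) + 2) = (1 + I*√22/2226)*(0 + 2) = (1 + I*√22/2226)*2 = 2 + I*√22/1113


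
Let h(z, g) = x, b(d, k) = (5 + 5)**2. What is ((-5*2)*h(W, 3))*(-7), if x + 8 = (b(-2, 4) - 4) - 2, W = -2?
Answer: 6020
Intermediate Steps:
b(d, k) = 100 (b(d, k) = 10**2 = 100)
x = 86 (x = -8 + ((100 - 4) - 2) = -8 + (96 - 2) = -8 + 94 = 86)
h(z, g) = 86
((-5*2)*h(W, 3))*(-7) = (-5*2*86)*(-7) = -10*86*(-7) = -860*(-7) = 6020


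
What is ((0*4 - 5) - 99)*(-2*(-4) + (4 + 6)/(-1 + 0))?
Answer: 208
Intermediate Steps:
((0*4 - 5) - 99)*(-2*(-4) + (4 + 6)/(-1 + 0)) = ((0 - 5) - 99)*(8 + 10/(-1)) = (-5 - 99)*(8 + 10*(-1)) = -104*(8 - 10) = -104*(-2) = 208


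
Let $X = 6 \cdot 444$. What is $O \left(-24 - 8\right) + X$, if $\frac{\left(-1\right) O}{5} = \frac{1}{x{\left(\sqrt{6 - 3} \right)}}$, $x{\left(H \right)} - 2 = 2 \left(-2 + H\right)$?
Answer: $2704 + 40 \sqrt{3} \approx 2773.3$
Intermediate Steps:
$X = 2664$
$x{\left(H \right)} = -2 + 2 H$ ($x{\left(H \right)} = 2 + 2 \left(-2 + H\right) = 2 + \left(-4 + 2 H\right) = -2 + 2 H$)
$O = - \frac{5}{-2 + 2 \sqrt{3}}$ ($O = - \frac{5}{-2 + 2 \sqrt{6 - 3}} = - \frac{5}{-2 + 2 \sqrt{3}} \approx -3.4151$)
$O \left(-24 - 8\right) + X = \left(- \frac{5}{4} - \frac{5 \sqrt{3}}{4}\right) \left(-24 - 8\right) + 2664 = \left(- \frac{5}{4} - \frac{5 \sqrt{3}}{4}\right) \left(-32\right) + 2664 = \left(40 + 40 \sqrt{3}\right) + 2664 = 2704 + 40 \sqrt{3}$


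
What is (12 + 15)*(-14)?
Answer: -378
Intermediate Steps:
(12 + 15)*(-14) = 27*(-14) = -378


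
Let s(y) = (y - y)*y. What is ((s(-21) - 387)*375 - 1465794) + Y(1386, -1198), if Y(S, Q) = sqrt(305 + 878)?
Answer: -1610919 + 13*sqrt(7) ≈ -1.6109e+6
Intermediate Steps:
Y(S, Q) = 13*sqrt(7) (Y(S, Q) = sqrt(1183) = 13*sqrt(7))
s(y) = 0 (s(y) = 0*y = 0)
((s(-21) - 387)*375 - 1465794) + Y(1386, -1198) = ((0 - 387)*375 - 1465794) + 13*sqrt(7) = (-387*375 - 1465794) + 13*sqrt(7) = (-145125 - 1465794) + 13*sqrt(7) = -1610919 + 13*sqrt(7)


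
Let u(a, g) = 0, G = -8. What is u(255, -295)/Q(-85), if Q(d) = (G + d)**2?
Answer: 0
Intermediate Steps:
Q(d) = (-8 + d)**2
u(255, -295)/Q(-85) = 0/((-8 - 85)**2) = 0/((-93)**2) = 0/8649 = 0*(1/8649) = 0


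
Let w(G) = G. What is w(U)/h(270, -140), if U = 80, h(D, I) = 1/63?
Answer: 5040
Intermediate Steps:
h(D, I) = 1/63
w(U)/h(270, -140) = 80/(1/63) = 80*63 = 5040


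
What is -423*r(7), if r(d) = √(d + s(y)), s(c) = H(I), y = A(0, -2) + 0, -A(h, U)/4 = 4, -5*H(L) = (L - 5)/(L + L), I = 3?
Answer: -141*√1590/5 ≈ -1124.5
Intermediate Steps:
H(L) = -(-5 + L)/(10*L) (H(L) = -(L - 5)/(5*(L + L)) = -(-5 + L)/(5*(2*L)) = -(-5 + L)*1/(2*L)/5 = -(-5 + L)/(10*L))
A(h, U) = -16 (A(h, U) = -4*4 = -16)
y = -16 (y = -16 + 0 = -16)
s(c) = 1/15 (s(c) = (⅒)*(5 - 1*3)/3 = (⅒)*(⅓)*(5 - 3) = (⅒)*(⅓)*2 = 1/15)
r(d) = √(1/15 + d) (r(d) = √(d + 1/15) = √(1/15 + d))
-423*r(7) = -141*√(15 + 225*7)/5 = -141*√(15 + 1575)/5 = -141*√1590/5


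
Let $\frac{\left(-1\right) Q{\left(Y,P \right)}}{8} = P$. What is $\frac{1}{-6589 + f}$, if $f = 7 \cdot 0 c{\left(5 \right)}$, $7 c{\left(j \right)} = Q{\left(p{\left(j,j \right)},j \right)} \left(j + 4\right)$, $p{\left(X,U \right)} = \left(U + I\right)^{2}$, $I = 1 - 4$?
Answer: $- \frac{1}{6589} \approx -0.00015177$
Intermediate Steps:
$I = -3$
$p{\left(X,U \right)} = \left(-3 + U\right)^{2}$ ($p{\left(X,U \right)} = \left(U - 3\right)^{2} = \left(-3 + U\right)^{2}$)
$Q{\left(Y,P \right)} = - 8 P$
$c{\left(j \right)} = - \frac{8 j \left(4 + j\right)}{7}$ ($c{\left(j \right)} = \frac{- 8 j \left(j + 4\right)}{7} = \frac{- 8 j \left(4 + j\right)}{7} = \frac{\left(-8\right) j \left(4 + j\right)}{7} = - \frac{8 j \left(4 + j\right)}{7}$)
$f = 0$ ($f = 7 \cdot 0 \left(\left(- \frac{8}{7}\right) 5 \left(4 + 5\right)\right) = 0 \left(\left(- \frac{8}{7}\right) 5 \cdot 9\right) = 0 \left(- \frac{360}{7}\right) = 0$)
$\frac{1}{-6589 + f} = \frac{1}{-6589 + 0} = \frac{1}{-6589} = - \frac{1}{6589}$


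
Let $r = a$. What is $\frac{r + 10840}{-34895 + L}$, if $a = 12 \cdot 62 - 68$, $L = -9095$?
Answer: $- \frac{5758}{21995} \approx -0.26179$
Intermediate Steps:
$a = 676$ ($a = 744 - 68 = 676$)
$r = 676$
$\frac{r + 10840}{-34895 + L} = \frac{676 + 10840}{-34895 - 9095} = \frac{11516}{-43990} = 11516 \left(- \frac{1}{43990}\right) = - \frac{5758}{21995}$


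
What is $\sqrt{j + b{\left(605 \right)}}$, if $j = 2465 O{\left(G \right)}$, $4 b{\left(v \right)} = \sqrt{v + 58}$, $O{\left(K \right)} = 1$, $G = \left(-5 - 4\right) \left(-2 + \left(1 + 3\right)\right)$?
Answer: $\frac{\sqrt{9860 + \sqrt{663}}}{2} \approx 49.714$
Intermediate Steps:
$G = -18$ ($G = - 9 \left(-2 + 4\right) = \left(-9\right) 2 = -18$)
$b{\left(v \right)} = \frac{\sqrt{58 + v}}{4}$ ($b{\left(v \right)} = \frac{\sqrt{v + 58}}{4} = \frac{\sqrt{58 + v}}{4}$)
$j = 2465$ ($j = 2465 \cdot 1 = 2465$)
$\sqrt{j + b{\left(605 \right)}} = \sqrt{2465 + \frac{\sqrt{58 + 605}}{4}} = \sqrt{2465 + \frac{\sqrt{663}}{4}}$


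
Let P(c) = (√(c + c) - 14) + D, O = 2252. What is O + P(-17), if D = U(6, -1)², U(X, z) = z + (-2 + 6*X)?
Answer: 3327 + I*√34 ≈ 3327.0 + 5.831*I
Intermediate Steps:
U(X, z) = -2 + z + 6*X
D = 1089 (D = (-2 - 1 + 6*6)² = (-2 - 1 + 36)² = 33² = 1089)
P(c) = 1075 + √2*√c (P(c) = (√(c + c) - 14) + 1089 = (√(2*c) - 14) + 1089 = (√2*√c - 14) + 1089 = (-14 + √2*√c) + 1089 = 1075 + √2*√c)
O + P(-17) = 2252 + (1075 + √2*√(-17)) = 2252 + (1075 + √2*(I*√17)) = 2252 + (1075 + I*√34) = 3327 + I*√34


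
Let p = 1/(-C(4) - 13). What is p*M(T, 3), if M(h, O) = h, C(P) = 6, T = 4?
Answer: -4/19 ≈ -0.21053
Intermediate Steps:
p = -1/19 (p = 1/(-1*6 - 13) = 1/(-6 - 13) = 1/(-19) = -1/19 ≈ -0.052632)
p*M(T, 3) = -1/19*4 = -4/19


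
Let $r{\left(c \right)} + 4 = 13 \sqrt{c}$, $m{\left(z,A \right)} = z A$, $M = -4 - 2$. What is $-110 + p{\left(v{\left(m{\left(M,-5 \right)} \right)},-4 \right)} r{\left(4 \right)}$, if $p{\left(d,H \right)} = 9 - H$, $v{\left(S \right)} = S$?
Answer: $176$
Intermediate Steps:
$M = -6$
$m{\left(z,A \right)} = A z$
$r{\left(c \right)} = -4 + 13 \sqrt{c}$
$-110 + p{\left(v{\left(m{\left(M,-5 \right)} \right)},-4 \right)} r{\left(4 \right)} = -110 + \left(9 - -4\right) \left(-4 + 13 \sqrt{4}\right) = -110 + \left(9 + 4\right) \left(-4 + 13 \cdot 2\right) = -110 + 13 \left(-4 + 26\right) = -110 + 13 \cdot 22 = -110 + 286 = 176$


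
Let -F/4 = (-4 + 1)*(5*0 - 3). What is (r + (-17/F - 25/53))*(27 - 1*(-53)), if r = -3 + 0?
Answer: -114460/477 ≈ -239.96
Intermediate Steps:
F = -36 (F = -4*(-4 + 1)*(5*0 - 3) = -(-12)*(0 - 3) = -(-12)*(-3) = -4*9 = -36)
r = -3
(r + (-17/F - 25/53))*(27 - 1*(-53)) = (-3 + (-17/(-36) - 25/53))*(27 - 1*(-53)) = (-3 + (-17*(-1/36) - 25*1/53))*(27 + 53) = (-3 + (17/36 - 25/53))*80 = (-3 + 1/1908)*80 = -5723/1908*80 = -114460/477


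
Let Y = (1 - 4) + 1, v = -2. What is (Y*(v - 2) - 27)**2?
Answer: 361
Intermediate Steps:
Y = -2 (Y = -3 + 1 = -2)
(Y*(v - 2) - 27)**2 = (-2*(-2 - 2) - 27)**2 = (-2*(-4) - 27)**2 = (8 - 27)**2 = (-19)**2 = 361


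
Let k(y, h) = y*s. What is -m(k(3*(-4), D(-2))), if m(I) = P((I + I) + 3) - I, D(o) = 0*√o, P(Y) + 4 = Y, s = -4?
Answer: -47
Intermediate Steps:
P(Y) = -4 + Y
D(o) = 0
k(y, h) = -4*y (k(y, h) = y*(-4) = -4*y)
m(I) = -1 + I (m(I) = (-4 + ((I + I) + 3)) - I = (-4 + (2*I + 3)) - I = (-4 + (3 + 2*I)) - I = (-1 + 2*I) - I = -1 + I)
-m(k(3*(-4), D(-2))) = -(-1 - 12*(-4)) = -(-1 - 4*(-12)) = -(-1 + 48) = -1*47 = -47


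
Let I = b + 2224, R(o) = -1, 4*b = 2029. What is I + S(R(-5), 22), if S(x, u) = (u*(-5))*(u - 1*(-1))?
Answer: 805/4 ≈ 201.25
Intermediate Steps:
b = 2029/4 (b = (¼)*2029 = 2029/4 ≈ 507.25)
S(x, u) = -5*u*(1 + u) (S(x, u) = (-5*u)*(u + 1) = (-5*u)*(1 + u) = -5*u*(1 + u))
I = 10925/4 (I = 2029/4 + 2224 = 10925/4 ≈ 2731.3)
I + S(R(-5), 22) = 10925/4 - 5*22*(1 + 22) = 10925/4 - 5*22*23 = 10925/4 - 2530 = 805/4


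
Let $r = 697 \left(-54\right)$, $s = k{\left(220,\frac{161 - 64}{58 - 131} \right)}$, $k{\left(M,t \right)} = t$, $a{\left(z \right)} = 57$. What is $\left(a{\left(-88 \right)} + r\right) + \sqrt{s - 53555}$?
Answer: $-37581 + \frac{14 i \sqrt{1456131}}{73} \approx -37581.0 + 231.42 i$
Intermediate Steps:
$s = - \frac{97}{73}$ ($s = \frac{161 - 64}{58 - 131} = \frac{97}{-73} = 97 \left(- \frac{1}{73}\right) = - \frac{97}{73} \approx -1.3288$)
$r = -37638$
$\left(a{\left(-88 \right)} + r\right) + \sqrt{s - 53555} = \left(57 - 37638\right) + \sqrt{- \frac{97}{73} - 53555} = -37581 + \sqrt{- \frac{3909612}{73}} = -37581 + \frac{14 i \sqrt{1456131}}{73}$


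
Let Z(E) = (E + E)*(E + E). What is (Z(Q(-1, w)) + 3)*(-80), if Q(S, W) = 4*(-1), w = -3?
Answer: -5360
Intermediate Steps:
Q(S, W) = -4
Z(E) = 4*E² (Z(E) = (2*E)*(2*E) = 4*E²)
(Z(Q(-1, w)) + 3)*(-80) = (4*(-4)² + 3)*(-80) = (4*16 + 3)*(-80) = (64 + 3)*(-80) = 67*(-80) = -5360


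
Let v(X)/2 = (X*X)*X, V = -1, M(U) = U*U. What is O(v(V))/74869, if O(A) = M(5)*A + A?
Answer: -52/74869 ≈ -0.00069455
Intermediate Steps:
M(U) = U²
v(X) = 2*X³ (v(X) = 2*((X*X)*X) = 2*(X²*X) = 2*X³)
O(A) = 26*A (O(A) = 5²*A + A = 25*A + A = 26*A)
O(v(V))/74869 = (26*(2*(-1)³))/74869 = (26*(2*(-1)))*(1/74869) = (26*(-2))*(1/74869) = -52*1/74869 = -52/74869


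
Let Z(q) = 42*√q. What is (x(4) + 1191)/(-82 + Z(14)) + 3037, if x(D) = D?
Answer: 27339477/8986 + 25095*√14/8986 ≈ 3052.9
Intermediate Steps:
(x(4) + 1191)/(-82 + Z(14)) + 3037 = (4 + 1191)/(-82 + 42*√14) + 3037 = 1195/(-82 + 42*√14) + 3037 = 3037 + 1195/(-82 + 42*√14)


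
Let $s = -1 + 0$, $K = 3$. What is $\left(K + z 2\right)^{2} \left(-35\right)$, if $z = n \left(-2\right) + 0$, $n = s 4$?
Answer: $-12635$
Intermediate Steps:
$s = -1$
$n = -4$ ($n = \left(-1\right) 4 = -4$)
$z = 8$ ($z = \left(-4\right) \left(-2\right) + 0 = 8 + 0 = 8$)
$\left(K + z 2\right)^{2} \left(-35\right) = \left(3 + 8 \cdot 2\right)^{2} \left(-35\right) = \left(3 + 16\right)^{2} \left(-35\right) = 19^{2} \left(-35\right) = 361 \left(-35\right) = -12635$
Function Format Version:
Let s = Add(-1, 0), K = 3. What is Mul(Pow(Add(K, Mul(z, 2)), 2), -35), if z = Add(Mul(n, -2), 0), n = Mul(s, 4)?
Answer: -12635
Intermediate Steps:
s = -1
n = -4 (n = Mul(-1, 4) = -4)
z = 8 (z = Add(Mul(-4, -2), 0) = Add(8, 0) = 8)
Mul(Pow(Add(K, Mul(z, 2)), 2), -35) = Mul(Pow(Add(3, Mul(8, 2)), 2), -35) = Mul(Pow(Add(3, 16), 2), -35) = Mul(Pow(19, 2), -35) = Mul(361, -35) = -12635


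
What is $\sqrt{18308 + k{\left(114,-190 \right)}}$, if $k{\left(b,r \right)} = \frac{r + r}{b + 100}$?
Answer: $\frac{\sqrt{209587962}}{107} \approx 135.3$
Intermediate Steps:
$k{\left(b,r \right)} = \frac{2 r}{100 + b}$
$\sqrt{18308 + k{\left(114,-190 \right)}} = \sqrt{18308 + 2 \left(-190\right) \frac{1}{100 + 114}} = \sqrt{18308 + 2 \left(-190\right) \frac{1}{214}} = \sqrt{18308 - \frac{190}{107}} = \sqrt{\frac{1958766}{107}} = \frac{\sqrt{209587962}}{107}$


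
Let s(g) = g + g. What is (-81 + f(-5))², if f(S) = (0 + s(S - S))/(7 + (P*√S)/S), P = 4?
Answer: 6561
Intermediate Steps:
s(g) = 2*g
f(S) = 0 (f(S) = (0 + 2*(S - S))/(7 + (4*√S)/S) = (0 + 2*0)/(7 + 4/√S) = (0 + 0)/(7 + 4/√S) = 0/(7 + 4/√S) = 0)
(-81 + f(-5))² = (-81 + 0)² = (-81)² = 6561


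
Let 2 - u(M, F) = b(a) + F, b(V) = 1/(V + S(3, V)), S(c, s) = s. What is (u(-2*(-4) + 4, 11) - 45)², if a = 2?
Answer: 47089/16 ≈ 2943.1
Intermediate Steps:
b(V) = 1/(2*V) (b(V) = 1/(V + V) = 1/(2*V))
u(M, F) = 7/4 - F (u(M, F) = 2 - ((½)/2 + F) = 2 - ((½)*(½) + F) = 2 - (¼ + F) = 2 + (-¼ - F) = 7/4 - F)
(u(-2*(-4) + 4, 11) - 45)² = ((7/4 - 1*11) - 45)² = ((7/4 - 11) - 45)² = (-37/4 - 45)² = (-217/4)² = 47089/16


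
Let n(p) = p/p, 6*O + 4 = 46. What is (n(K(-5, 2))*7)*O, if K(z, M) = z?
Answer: 49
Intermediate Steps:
O = 7 (O = -2/3 + (1/6)*46 = -2/3 + 23/3 = 7)
n(p) = 1
(n(K(-5, 2))*7)*O = (1*7)*7 = 7*7 = 49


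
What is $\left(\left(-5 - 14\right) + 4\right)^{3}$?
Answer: $-3375$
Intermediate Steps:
$\left(\left(-5 - 14\right) + 4\right)^{3} = \left(-19 + 4\right)^{3} = \left(-15\right)^{3} = -3375$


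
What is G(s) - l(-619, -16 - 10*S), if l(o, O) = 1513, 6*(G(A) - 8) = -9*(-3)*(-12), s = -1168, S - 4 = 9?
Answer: -1559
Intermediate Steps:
S = 13 (S = 4 + 9 = 13)
G(A) = -46 (G(A) = 8 + (-9*(-3)*(-12))/6 = 8 + (27*(-12))/6 = 8 + (1/6)*(-324) = 8 - 54 = -46)
G(s) - l(-619, -16 - 10*S) = -46 - 1*1513 = -46 - 1513 = -1559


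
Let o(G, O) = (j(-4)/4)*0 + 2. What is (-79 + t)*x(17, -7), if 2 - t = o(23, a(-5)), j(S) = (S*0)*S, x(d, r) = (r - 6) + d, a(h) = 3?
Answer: -316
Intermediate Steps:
x(d, r) = -6 + d + r (x(d, r) = (-6 + r) + d = -6 + d + r)
j(S) = 0 (j(S) = 0*S = 0)
o(G, O) = 2 (o(G, O) = (0/4)*0 + 2 = (0*(¼))*0 + 2 = 0*0 + 2 = 0 + 2 = 2)
t = 0 (t = 2 - 1*2 = 2 - 2 = 0)
(-79 + t)*x(17, -7) = (-79 + 0)*(-6 + 17 - 7) = -79*4 = -316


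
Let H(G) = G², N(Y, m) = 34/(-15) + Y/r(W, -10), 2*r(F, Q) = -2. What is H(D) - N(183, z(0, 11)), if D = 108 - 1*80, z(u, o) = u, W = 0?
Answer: 14539/15 ≈ 969.27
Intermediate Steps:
r(F, Q) = -1 (r(F, Q) = (½)*(-2) = -1)
N(Y, m) = -34/15 - Y (N(Y, m) = 34/(-15) + Y/(-1) = 34*(-1/15) + Y*(-1) = -34/15 - Y)
D = 28 (D = 108 - 80 = 28)
H(D) - N(183, z(0, 11)) = 28² - (-34/15 - 1*183) = 784 - (-34/15 - 183) = 784 - 1*(-2779/15) = 784 + 2779/15 = 14539/15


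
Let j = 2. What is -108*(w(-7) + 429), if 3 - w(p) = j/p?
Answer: -326808/7 ≈ -46687.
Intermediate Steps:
w(p) = 3 - 2/p
-108*(w(-7) + 429) = -108*((3 - 2/(-7)) + 429) = -108*((3 - 2*(-⅐)) + 429) = -108*((3 + 2/7) + 429) = -108*(23/7 + 429) = -108*3026/7 = -326808/7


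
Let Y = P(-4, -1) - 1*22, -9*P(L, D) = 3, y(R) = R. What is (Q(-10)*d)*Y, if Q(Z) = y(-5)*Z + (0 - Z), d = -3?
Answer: 4020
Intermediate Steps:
P(L, D) = -⅓ (P(L, D) = -⅑*3 = -⅓)
Q(Z) = -6*Z (Q(Z) = -5*Z + (0 - Z) = -5*Z - Z = -6*Z)
Y = -67/3 (Y = -⅓ - 1*22 = -⅓ - 22 = -67/3 ≈ -22.333)
(Q(-10)*d)*Y = (-6*(-10)*(-3))*(-67/3) = (60*(-3))*(-67/3) = -180*(-67/3) = 4020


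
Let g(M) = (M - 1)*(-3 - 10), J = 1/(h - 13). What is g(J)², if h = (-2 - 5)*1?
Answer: 74529/400 ≈ 186.32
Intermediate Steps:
h = -7 (h = -7*1 = -7)
J = -1/20 (J = 1/(-7 - 13) = 1/(-20) = -1/20 ≈ -0.050000)
g(M) = 13 - 13*M (g(M) = (-1 + M)*(-13) = 13 - 13*M)
g(J)² = (13 - 13*(-1/20))² = (13 + 13/20)² = (273/20)² = 74529/400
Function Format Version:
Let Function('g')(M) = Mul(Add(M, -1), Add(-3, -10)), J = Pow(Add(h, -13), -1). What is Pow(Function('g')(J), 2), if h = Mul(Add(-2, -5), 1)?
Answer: Rational(74529, 400) ≈ 186.32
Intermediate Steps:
h = -7 (h = Mul(-7, 1) = -7)
J = Rational(-1, 20) (J = Pow(Add(-7, -13), -1) = Pow(-20, -1) = Rational(-1, 20) ≈ -0.050000)
Function('g')(M) = Add(13, Mul(-13, M)) (Function('g')(M) = Mul(Add(-1, M), -13) = Add(13, Mul(-13, M)))
Pow(Function('g')(J), 2) = Pow(Add(13, Mul(-13, Rational(-1, 20))), 2) = Pow(Add(13, Rational(13, 20)), 2) = Pow(Rational(273, 20), 2) = Rational(74529, 400)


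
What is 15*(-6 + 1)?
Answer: -75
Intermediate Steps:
15*(-6 + 1) = 15*(-5) = -75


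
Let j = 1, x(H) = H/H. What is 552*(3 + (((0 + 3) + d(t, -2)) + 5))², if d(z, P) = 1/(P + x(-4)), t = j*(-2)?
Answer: 55200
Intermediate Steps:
x(H) = 1
t = -2 (t = 1*(-2) = -2)
d(z, P) = 1/(1 + P) (d(z, P) = 1/(P + 1) = 1/(1 + P))
552*(3 + (((0 + 3) + d(t, -2)) + 5))² = 552*(3 + (((0 + 3) + 1/(1 - 2)) + 5))² = 552*(3 + ((3 + 1/(-1)) + 5))² = 552*(3 + ((3 - 1) + 5))² = 552*(3 + (2 + 5))² = 552*(3 + 7)² = 552*10² = 552*100 = 55200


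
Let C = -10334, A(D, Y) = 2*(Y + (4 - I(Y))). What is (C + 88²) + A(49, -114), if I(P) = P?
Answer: -2582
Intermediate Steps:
A(D, Y) = 8 (A(D, Y) = 2*(Y + (4 - Y)) = 2*4 = 8)
(C + 88²) + A(49, -114) = (-10334 + 88²) + 8 = (-10334 + 7744) + 8 = -2590 + 8 = -2582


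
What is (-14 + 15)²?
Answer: 1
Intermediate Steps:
(-14 + 15)² = 1² = 1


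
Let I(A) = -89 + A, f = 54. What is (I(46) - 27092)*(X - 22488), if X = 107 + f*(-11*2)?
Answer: 639544815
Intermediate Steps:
X = -1081 (X = 107 + 54*(-11*2) = 107 + 54*(-22) = 107 - 1188 = -1081)
(I(46) - 27092)*(X - 22488) = ((-89 + 46) - 27092)*(-1081 - 22488) = (-43 - 27092)*(-23569) = -27135*(-23569) = 639544815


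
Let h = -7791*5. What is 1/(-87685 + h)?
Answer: -1/126640 ≈ -7.8964e-6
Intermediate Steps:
h = -38955
1/(-87685 + h) = 1/(-87685 - 38955) = 1/(-126640) = -1/126640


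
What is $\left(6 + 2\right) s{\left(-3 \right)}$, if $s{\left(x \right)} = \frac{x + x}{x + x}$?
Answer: $8$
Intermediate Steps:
$s{\left(x \right)} = 1$ ($s{\left(x \right)} = \frac{2 x}{2 x} = 2 x \frac{1}{2 x} = 1$)
$\left(6 + 2\right) s{\left(-3 \right)} = \left(6 + 2\right) 1 = 8 \cdot 1 = 8$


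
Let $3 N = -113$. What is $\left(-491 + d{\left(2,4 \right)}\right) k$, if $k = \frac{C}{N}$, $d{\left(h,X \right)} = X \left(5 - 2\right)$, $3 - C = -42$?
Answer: $\frac{64665}{113} \approx 572.26$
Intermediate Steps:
$N = - \frac{113}{3}$ ($N = \frac{1}{3} \left(-113\right) = - \frac{113}{3} \approx -37.667$)
$C = 45$ ($C = 3 - -42 = 3 + 42 = 45$)
$d{\left(h,X \right)} = 3 X$ ($d{\left(h,X \right)} = X 3 = 3 X$)
$k = - \frac{135}{113}$ ($k = \frac{45}{- \frac{113}{3}} = 45 \left(- \frac{3}{113}\right) = - \frac{135}{113} \approx -1.1947$)
$\left(-491 + d{\left(2,4 \right)}\right) k = \left(-491 + 3 \cdot 4\right) \left(- \frac{135}{113}\right) = \left(-491 + 12\right) \left(- \frac{135}{113}\right) = \left(-479\right) \left(- \frac{135}{113}\right) = \frac{64665}{113}$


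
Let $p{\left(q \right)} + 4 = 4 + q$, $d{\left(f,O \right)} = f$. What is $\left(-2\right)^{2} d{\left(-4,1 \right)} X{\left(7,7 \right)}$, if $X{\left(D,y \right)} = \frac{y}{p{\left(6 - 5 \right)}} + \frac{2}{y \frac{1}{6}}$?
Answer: $- \frac{976}{7} \approx -139.43$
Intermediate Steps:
$p{\left(q \right)} = q$ ($p{\left(q \right)} = -4 + \left(4 + q\right) = q$)
$X{\left(D,y \right)} = y + \frac{12}{y}$ ($X{\left(D,y \right)} = \frac{y}{6 - 5} + \frac{2}{y \frac{1}{6}} = \frac{y}{1} + \frac{2}{y \frac{1}{6}} = y 1 + \frac{2}{\frac{1}{6} y} = y + 2 \frac{6}{y} = y + \frac{12}{y}$)
$\left(-2\right)^{2} d{\left(-4,1 \right)} X{\left(7,7 \right)} = \left(-2\right)^{2} \left(-4\right) \left(7 + \frac{12}{7}\right) = 4 \left(-4\right) \left(7 + 12 \cdot \frac{1}{7}\right) = - 16 \left(7 + \frac{12}{7}\right) = \left(-16\right) \frac{61}{7} = - \frac{976}{7}$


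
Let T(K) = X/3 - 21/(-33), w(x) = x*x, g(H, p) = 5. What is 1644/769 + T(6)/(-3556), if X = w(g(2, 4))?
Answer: 48173122/22560153 ≈ 2.1353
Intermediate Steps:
w(x) = x**2
X = 25 (X = 5**2 = 25)
T(K) = 296/33 (T(K) = 25/3 - 21/(-33) = 25*(1/3) - 21*(-1/33) = 25/3 + 7/11 = 296/33)
1644/769 + T(6)/(-3556) = 1644/769 + (296/33)/(-3556) = 1644*(1/769) + (296/33)*(-1/3556) = 1644/769 - 74/29337 = 48173122/22560153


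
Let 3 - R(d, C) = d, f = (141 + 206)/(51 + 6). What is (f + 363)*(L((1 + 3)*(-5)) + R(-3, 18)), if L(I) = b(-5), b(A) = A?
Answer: 21038/57 ≈ 369.09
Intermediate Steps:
f = 347/57 ≈ 6.0877
L(I) = -5
R(d, C) = 3 - d
(f + 363)*(L((1 + 3)*(-5)) + R(-3, 18)) = (347/57 + 363)*(-5 + (3 - 1*(-3))) = 21038*(-5 + (3 + 3))/57 = 21038*(-5 + 6)/57 = (21038/57)*1 = 21038/57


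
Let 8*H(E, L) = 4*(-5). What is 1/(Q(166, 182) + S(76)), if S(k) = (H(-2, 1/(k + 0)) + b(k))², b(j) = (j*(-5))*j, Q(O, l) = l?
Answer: 4/3336795953 ≈ 1.1988e-9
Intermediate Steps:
H(E, L) = -5/2 (H(E, L) = (4*(-5))/8 = (⅛)*(-20) = -5/2)
b(j) = -5*j² (b(j) = (-5*j)*j = -5*j²)
S(k) = (-5/2 - 5*k²)²
1/(Q(166, 182) + S(76)) = 1/(182 + 25*(1 + 2*76²)²/4) = 1/(182 + 25*(1 + 2*5776)²/4) = 1/(182 + 25*(1 + 11552)²/4) = 1/(182 + (25/4)*11553²) = 1/(182 + (25/4)*133471809) = 1/(182 + 3336795225/4) = 1/(3336795953/4) = 4/3336795953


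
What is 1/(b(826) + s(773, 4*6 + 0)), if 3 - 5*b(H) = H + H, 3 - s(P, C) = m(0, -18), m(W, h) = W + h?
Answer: -5/1544 ≈ -0.0032383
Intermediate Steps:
s(P, C) = 21 (s(P, C) = 3 - (0 - 18) = 3 - 1*(-18) = 3 + 18 = 21)
b(H) = ⅗ - 2*H/5 (b(H) = ⅗ - (H + H)/5 = ⅗ - 2*H/5)
1/(b(826) + s(773, 4*6 + 0)) = 1/((⅗ - ⅖*826) + 21) = 1/((⅗ - 1652/5) + 21) = 1/(-1649/5 + 21) = 1/(-1544/5) = -5/1544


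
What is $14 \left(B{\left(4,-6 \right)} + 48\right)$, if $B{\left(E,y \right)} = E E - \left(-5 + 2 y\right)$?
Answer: $1134$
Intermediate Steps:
$B{\left(E,y \right)} = 5 + E^{2} - 2 y$ ($B{\left(E,y \right)} = E^{2} - \left(-5 + 2 y\right) = 5 + E^{2} - 2 y$)
$14 \left(B{\left(4,-6 \right)} + 48\right) = 14 \left(\left(5 + 4^{2} - -12\right) + 48\right) = 14 \left(\left(5 + 16 + 12\right) + 48\right) = 14 \left(33 + 48\right) = 14 \cdot 81 = 1134$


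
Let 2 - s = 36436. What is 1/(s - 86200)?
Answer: -1/122634 ≈ -8.1543e-6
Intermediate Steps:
s = -36434 (s = 2 - 1*36436 = 2 - 36436 = -36434)
1/(s - 86200) = 1/(-36434 - 86200) = 1/(-122634) = -1/122634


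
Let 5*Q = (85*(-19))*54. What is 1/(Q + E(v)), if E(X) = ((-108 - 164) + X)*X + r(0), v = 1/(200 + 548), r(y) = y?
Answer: -559504/9759072223 ≈ -5.7332e-5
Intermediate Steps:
v = 1/748 ≈ 0.0013369
Q = -17442 (Q = ((85*(-19))*54)/5 = (-1615*54)/5 = (⅕)*(-87210) = -17442)
E(X) = X*(-272 + X) (E(X) = ((-108 - 164) + X)*X + 0 = (-272 + X)*X + 0 = X*(-272 + X) + 0 = X*(-272 + X))
1/(Q + E(v)) = 1/(-17442 + (-272 + 1/748)/748) = 1/(-17442 + (1/748)*(-203455/748)) = 1/(-17442 - 203455/559504) = 1/(-9759072223/559504) = -559504/9759072223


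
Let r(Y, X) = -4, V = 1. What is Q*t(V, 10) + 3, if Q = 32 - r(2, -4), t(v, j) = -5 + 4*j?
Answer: 1263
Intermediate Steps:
Q = 36 (Q = 32 - 1*(-4) = 32 + 4 = 36)
Q*t(V, 10) + 3 = 36*(-5 + 4*10) + 3 = 36*(-5 + 40) + 3 = 36*35 + 3 = 1260 + 3 = 1263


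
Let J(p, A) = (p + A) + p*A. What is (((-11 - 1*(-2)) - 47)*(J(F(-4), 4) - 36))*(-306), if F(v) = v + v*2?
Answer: -1576512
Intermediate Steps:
F(v) = 3*v (F(v) = v + 2*v = 3*v)
J(p, A) = A + p + A*p (J(p, A) = (A + p) + A*p = A + p + A*p)
(((-11 - 1*(-2)) - 47)*(J(F(-4), 4) - 36))*(-306) = (((-11 - 1*(-2)) - 47)*((4 + 3*(-4) + 4*(3*(-4))) - 36))*(-306) = (((-11 + 2) - 47)*((4 - 12 + 4*(-12)) - 36))*(-306) = ((-9 - 47)*((4 - 12 - 48) - 36))*(-306) = -56*(-56 - 36)*(-306) = -56*(-92)*(-306) = 5152*(-306) = -1576512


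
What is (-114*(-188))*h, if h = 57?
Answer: 1221624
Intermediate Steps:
(-114*(-188))*h = -114*(-188)*57 = 21432*57 = 1221624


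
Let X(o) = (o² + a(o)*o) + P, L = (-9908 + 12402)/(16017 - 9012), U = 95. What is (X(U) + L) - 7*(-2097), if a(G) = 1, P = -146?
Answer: 165691759/7005 ≈ 23653.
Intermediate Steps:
L = 2494/7005 ≈ 0.35603
X(o) = -146 + o + o² (X(o) = (o² + 1*o) - 146 = (o² + o) - 146 = (o + o²) - 146 = -146 + o + o²)
(X(U) + L) - 7*(-2097) = ((-146 + 95 + 95²) + 2494/7005) - 7*(-2097) = ((-146 + 95 + 9025) + 2494/7005) + 14679 = (8974 + 2494/7005) + 14679 = 62865364/7005 + 14679 = 165691759/7005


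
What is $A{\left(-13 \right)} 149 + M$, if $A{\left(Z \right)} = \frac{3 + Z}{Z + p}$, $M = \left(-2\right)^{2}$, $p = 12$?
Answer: $1494$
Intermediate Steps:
$M = 4$
$A{\left(Z \right)} = \frac{3 + Z}{12 + Z}$ ($A{\left(Z \right)} = \frac{3 + Z}{Z + 12} = \frac{3 + Z}{12 + Z}$)
$A{\left(-13 \right)} 149 + M = \frac{3 - 13}{12 - 13} \cdot 149 + 4 = \frac{1}{-1} \left(-10\right) 149 + 4 = \left(-1\right) \left(-10\right) 149 + 4 = 10 \cdot 149 + 4 = 1490 + 4 = 1494$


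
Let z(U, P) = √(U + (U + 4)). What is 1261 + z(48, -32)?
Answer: 1271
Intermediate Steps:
z(U, P) = √(4 + 2*U) (z(U, P) = √(U + (4 + U)) = √(4 + 2*U))
1261 + z(48, -32) = 1261 + √(4 + 2*48) = 1261 + √(4 + 96) = 1261 + √100 = 1261 + 10 = 1271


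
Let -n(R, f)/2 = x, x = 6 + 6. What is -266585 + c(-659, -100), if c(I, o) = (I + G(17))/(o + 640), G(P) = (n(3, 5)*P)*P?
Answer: -28792699/108 ≈ -2.6660e+5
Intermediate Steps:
x = 12
n(R, f) = -24 (n(R, f) = -2*12 = -24)
G(P) = -24*P² (G(P) = (-24*P)*P = -24*P²)
c(I, o) = (-6936 + I)/(640 + o) (c(I, o) = (I - 24*17²)/(o + 640) = (I - 24*289)/(640 + o) = (I - 6936)/(640 + o) = (-6936 + I)/(640 + o))
-266585 + c(-659, -100) = -266585 + (-6936 - 659)/(640 - 100) = -266585 - 7595/540 = -266585 + (1/540)*(-7595) = -266585 - 1519/108 = -28792699/108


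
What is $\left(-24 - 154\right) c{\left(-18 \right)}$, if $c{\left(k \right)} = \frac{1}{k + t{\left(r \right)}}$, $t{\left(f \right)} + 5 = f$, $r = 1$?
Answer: $\frac{89}{11} \approx 8.0909$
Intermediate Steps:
$t{\left(f \right)} = -5 + f$
$c{\left(k \right)} = \frac{1}{-4 + k}$ ($c{\left(k \right)} = \frac{1}{k + \left(-5 + 1\right)} = \frac{1}{k - 4} = \frac{1}{-4 + k}$)
$\left(-24 - 154\right) c{\left(-18 \right)} = \frac{-24 - 154}{-4 - 18} = \frac{-24 - 154}{-22} = \left(-178\right) \left(- \frac{1}{22}\right) = \frac{89}{11}$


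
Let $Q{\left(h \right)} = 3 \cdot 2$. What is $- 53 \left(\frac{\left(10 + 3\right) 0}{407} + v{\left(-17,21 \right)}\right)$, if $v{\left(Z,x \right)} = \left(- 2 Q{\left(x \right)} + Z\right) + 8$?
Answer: $1113$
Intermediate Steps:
$Q{\left(h \right)} = 6$
$v{\left(Z,x \right)} = -4 + Z$ ($v{\left(Z,x \right)} = \left(\left(-2\right) 6 + Z\right) + 8 = \left(-12 + Z\right) + 8 = -4 + Z$)
$- 53 \left(\frac{\left(10 + 3\right) 0}{407} + v{\left(-17,21 \right)}\right) = - 53 \left(\frac{\left(10 + 3\right) 0}{407} - 21\right) = - 53 \left(13 \cdot 0 \cdot \frac{1}{407} - 21\right) = - 53 \left(0 \cdot \frac{1}{407} - 21\right) = - 53 \left(0 - 21\right) = \left(-53\right) \left(-21\right) = 1113$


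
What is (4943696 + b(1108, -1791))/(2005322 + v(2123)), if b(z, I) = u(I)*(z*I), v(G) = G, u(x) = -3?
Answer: 2179396/401489 ≈ 5.4283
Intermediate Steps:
b(z, I) = -3*I*z (b(z, I) = -3*z*I = -3*I*z)
(4943696 + b(1108, -1791))/(2005322 + v(2123)) = (4943696 - 3*(-1791)*1108)/(2005322 + 2123) = (4943696 + 5953284)/2007445 = 10896980*(1/2007445) = 2179396/401489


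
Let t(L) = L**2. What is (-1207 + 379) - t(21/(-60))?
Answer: -331249/400 ≈ -828.12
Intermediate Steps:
(-1207 + 379) - t(21/(-60)) = (-1207 + 379) - (21/(-60))**2 = -828 - (21*(-1/60))**2 = -828 - (-7/20)**2 = -828 - 1*49/400 = -828 - 49/400 = -331249/400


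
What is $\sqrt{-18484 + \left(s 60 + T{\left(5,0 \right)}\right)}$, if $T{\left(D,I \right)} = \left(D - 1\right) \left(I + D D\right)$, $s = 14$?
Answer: $2 i \sqrt{4386} \approx 132.45 i$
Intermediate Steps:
$T{\left(D,I \right)} = \left(-1 + D\right) \left(I + D^{2}\right)$
$\sqrt{-18484 + \left(s 60 + T{\left(5,0 \right)}\right)} = \sqrt{-18484 + \left(14 \cdot 60 + \left(5^{3} - 0 - 5^{2} + 5 \cdot 0\right)\right)} = \sqrt{-18484 + \left(840 + \left(125 + 0 - 25 + 0\right)\right)} = \sqrt{-18484 + \left(840 + 100\right)} = \sqrt{-18484 + 940} = \sqrt{-17544} = 2 i \sqrt{4386}$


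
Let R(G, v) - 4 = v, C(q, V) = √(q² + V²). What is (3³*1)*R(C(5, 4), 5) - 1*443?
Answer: -200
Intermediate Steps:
C(q, V) = √(V² + q²)
R(G, v) = 4 + v
(3³*1)*R(C(5, 4), 5) - 1*443 = (3³*1)*(4 + 5) - 1*443 = (27*1)*9 - 443 = 27*9 - 443 = 243 - 443 = -200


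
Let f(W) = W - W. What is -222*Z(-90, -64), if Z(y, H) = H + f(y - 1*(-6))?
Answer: 14208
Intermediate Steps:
f(W) = 0
Z(y, H) = H (Z(y, H) = H + 0 = H)
-222*Z(-90, -64) = -222*(-64) = 14208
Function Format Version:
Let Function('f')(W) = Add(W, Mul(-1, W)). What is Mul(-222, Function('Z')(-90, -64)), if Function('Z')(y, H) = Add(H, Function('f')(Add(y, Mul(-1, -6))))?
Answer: 14208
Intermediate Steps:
Function('f')(W) = 0
Function('Z')(y, H) = H (Function('Z')(y, H) = Add(H, 0) = H)
Mul(-222, Function('Z')(-90, -64)) = Mul(-222, -64) = 14208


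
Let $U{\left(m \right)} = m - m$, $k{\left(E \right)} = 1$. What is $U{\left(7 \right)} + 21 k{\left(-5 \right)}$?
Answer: $21$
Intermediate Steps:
$U{\left(m \right)} = 0$
$U{\left(7 \right)} + 21 k{\left(-5 \right)} = 0 + 21 \cdot 1 = 0 + 21 = 21$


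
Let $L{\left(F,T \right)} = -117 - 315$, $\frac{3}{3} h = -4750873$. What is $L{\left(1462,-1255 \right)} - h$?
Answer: $4750441$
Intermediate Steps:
$h = -4750873$
$L{\left(F,T \right)} = -432$ ($L{\left(F,T \right)} = -117 - 315 = -432$)
$L{\left(1462,-1255 \right)} - h = -432 - -4750873 = -432 + 4750873 = 4750441$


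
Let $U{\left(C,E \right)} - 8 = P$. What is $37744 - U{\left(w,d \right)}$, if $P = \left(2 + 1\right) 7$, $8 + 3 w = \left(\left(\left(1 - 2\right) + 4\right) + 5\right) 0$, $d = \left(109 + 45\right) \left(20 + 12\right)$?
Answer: $37715$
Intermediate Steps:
$d = 4928$ ($d = 154 \cdot 32 = 4928$)
$w = - \frac{8}{3}$ ($w = - \frac{8}{3} + \frac{\left(\left(\left(1 - 2\right) + 4\right) + 5\right) 0}{3} = - \frac{8}{3} + \frac{\left(\left(-1 + 4\right) + 5\right) 0}{3} = - \frac{8}{3} + \frac{\left(3 + 5\right) 0}{3} = - \frac{8}{3} + \frac{8 \cdot 0}{3} = - \frac{8}{3} + \frac{1}{3} \cdot 0 = - \frac{8}{3} + 0 = - \frac{8}{3} \approx -2.6667$)
$P = 21$ ($P = 3 \cdot 7 = 21$)
$U{\left(C,E \right)} = 29$ ($U{\left(C,E \right)} = 8 + 21 = 29$)
$37744 - U{\left(w,d \right)} = 37744 - 29 = 37715$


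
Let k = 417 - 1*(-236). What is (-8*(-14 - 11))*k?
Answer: 130600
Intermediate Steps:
k = 653 (k = 417 + 236 = 653)
(-8*(-14 - 11))*k = -8*(-14 - 11)*653 = -8*(-25)*653 = 200*653 = 130600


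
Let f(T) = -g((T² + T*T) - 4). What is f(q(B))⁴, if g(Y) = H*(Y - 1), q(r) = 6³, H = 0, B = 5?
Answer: 0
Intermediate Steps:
q(r) = 216
g(Y) = 0 (g(Y) = 0*(Y - 1) = 0*(-1 + Y) = 0)
f(T) = 0 (f(T) = -1*0 = 0)
f(q(B))⁴ = 0⁴ = 0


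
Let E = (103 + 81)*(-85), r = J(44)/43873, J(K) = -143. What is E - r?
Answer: -686173577/43873 ≈ -15640.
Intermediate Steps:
r = -143/43873 ≈ -0.0032594
E = -15640 (E = 184*(-85) = -15640)
E - r = -15640 - 1*(-143/43873) = -15640 + 143/43873 = -686173577/43873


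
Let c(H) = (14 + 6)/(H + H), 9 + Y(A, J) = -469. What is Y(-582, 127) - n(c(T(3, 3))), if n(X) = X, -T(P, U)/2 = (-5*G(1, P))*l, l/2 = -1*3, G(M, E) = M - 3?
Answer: -5737/12 ≈ -478.08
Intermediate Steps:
G(M, E) = -3 + M
Y(A, J) = -478 (Y(A, J) = -9 - 469 = -478)
l = -6 (l = 2*(-1*3) = 2*(-3) = -6)
T(P, U) = 120 (T(P, U) = -2*(-5*(-3 + 1))*(-6) = -2*(-5*(-2))*(-6) = -20*(-6) = -2*(-60) = 120)
c(H) = 10/H (c(H) = 20/((2*H)) = 20*(1/(2*H)) = 10/H)
Y(-582, 127) - n(c(T(3, 3))) = -478 - 10/120 = -478 - 1*1/12 = -478 - 1/12 = -5737/12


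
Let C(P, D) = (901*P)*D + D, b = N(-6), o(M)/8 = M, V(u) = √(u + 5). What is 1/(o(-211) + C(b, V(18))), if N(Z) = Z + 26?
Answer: 1688/7466548799 + 18021*√23/7466548799 ≈ 1.1801e-5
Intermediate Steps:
N(Z) = 26 + Z
V(u) = √(5 + u)
o(M) = 8*M
b = 20 (b = 26 - 6 = 20)
C(P, D) = D + 901*D*P (C(P, D) = 901*D*P + D = D + 901*D*P)
1/(o(-211) + C(b, V(18))) = 1/(8*(-211) + √(5 + 18)*(1 + 901*20)) = 1/(-1688 + √23*(1 + 18020)) = 1/(-1688 + √23*18021) = 1/(-1688 + 18021*√23)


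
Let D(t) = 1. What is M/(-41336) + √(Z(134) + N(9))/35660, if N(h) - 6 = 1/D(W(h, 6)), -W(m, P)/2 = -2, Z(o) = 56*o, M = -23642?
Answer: 11821/20668 + √7511/35660 ≈ 0.57438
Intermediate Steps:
W(m, P) = 4 (W(m, P) = -2*(-2) = 4)
N(h) = 7 (N(h) = 6 + 1/1 = 6 + 1 = 7)
M/(-41336) + √(Z(134) + N(9))/35660 = -23642/(-41336) + √(56*134 + 7)/35660 = -23642*(-1/41336) + √(7504 + 7)*(1/35660) = 11821/20668 + √7511*(1/35660) = 11821/20668 + √7511/35660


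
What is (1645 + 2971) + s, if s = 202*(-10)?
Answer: 2596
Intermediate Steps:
s = -2020
(1645 + 2971) + s = (1645 + 2971) - 2020 = 4616 - 2020 = 2596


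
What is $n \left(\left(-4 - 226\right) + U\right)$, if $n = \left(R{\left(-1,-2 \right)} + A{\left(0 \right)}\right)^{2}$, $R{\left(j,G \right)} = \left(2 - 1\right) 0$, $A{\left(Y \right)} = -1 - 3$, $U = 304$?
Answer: $1184$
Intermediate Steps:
$A{\left(Y \right)} = -4$
$R{\left(j,G \right)} = 0$ ($R{\left(j,G \right)} = 1 \cdot 0 = 0$)
$n = 16$ ($n = \left(0 - 4\right)^{2} = \left(-4\right)^{2} = 16$)
$n \left(\left(-4 - 226\right) + U\right) = 16 \left(\left(-4 - 226\right) + 304\right) = 16 \left(-230 + 304\right) = 16 \cdot 74 = 1184$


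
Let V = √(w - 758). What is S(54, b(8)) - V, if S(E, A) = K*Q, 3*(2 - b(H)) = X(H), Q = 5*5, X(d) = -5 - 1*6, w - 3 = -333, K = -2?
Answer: -50 - 8*I*√17 ≈ -50.0 - 32.985*I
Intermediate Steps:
w = -330 (w = 3 - 333 = -330)
X(d) = -11 (X(d) = -5 - 6 = -11)
Q = 25
b(H) = 17/3 (b(H) = 2 - ⅓*(-11) = 2 + 11/3 = 17/3)
V = 8*I*√17 (V = √(-330 - 758) = √(-1088) = 8*I*√17 ≈ 32.985*I)
S(E, A) = -50 (S(E, A) = -2*25 = -50)
S(54, b(8)) - V = -50 - 8*I*√17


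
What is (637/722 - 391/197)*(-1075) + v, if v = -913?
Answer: 38714333/142234 ≈ 272.19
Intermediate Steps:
(637/722 - 391/197)*(-1075) + v = (637/722 - 391/197)*(-1075) - 913 = -156813/142234*(-1075) - 913 = 168573975/142234 - 913 = 38714333/142234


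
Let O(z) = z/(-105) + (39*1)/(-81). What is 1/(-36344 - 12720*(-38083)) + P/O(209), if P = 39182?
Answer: -4324068154711159/272801629552 ≈ -15851.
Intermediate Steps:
O(z) = -13/27 - z/105 (O(z) = z*(-1/105) + 39*(-1/81) = -z/105 - 13/27 = -13/27 - z/105)
1/(-36344 - 12720*(-38083)) + P/O(209) = 1/(-36344 - 12720*(-38083)) + 39182/(-13/27 - 1/105*209) = -1/38083/(-49064) + 39182/(-13/27 - 209/105) = -1/49064*(-1/38083) + 39182/(-2336/945) = 1/1868504312 + 39182*(-945/2336) = 1/1868504312 - 18513495/1168 = -4324068154711159/272801629552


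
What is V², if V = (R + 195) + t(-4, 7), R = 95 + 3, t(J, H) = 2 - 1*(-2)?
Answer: 88209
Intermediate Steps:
t(J, H) = 4 (t(J, H) = 2 + 2 = 4)
R = 98
V = 297 (V = (98 + 195) + 4 = 293 + 4 = 297)
V² = 297² = 88209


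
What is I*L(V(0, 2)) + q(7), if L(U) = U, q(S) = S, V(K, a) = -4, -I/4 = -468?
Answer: -7481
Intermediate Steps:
I = 1872 (I = -4*(-468) = 1872)
I*L(V(0, 2)) + q(7) = 1872*(-4) + 7 = -7488 + 7 = -7481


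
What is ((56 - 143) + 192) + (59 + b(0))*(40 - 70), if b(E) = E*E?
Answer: -1665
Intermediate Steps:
b(E) = E**2
((56 - 143) + 192) + (59 + b(0))*(40 - 70) = ((56 - 143) + 192) + (59 + 0**2)*(40 - 70) = (-87 + 192) + (59 + 0)*(-30) = 105 + 59*(-30) = 105 - 1770 = -1665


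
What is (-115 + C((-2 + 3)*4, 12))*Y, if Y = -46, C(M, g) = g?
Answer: 4738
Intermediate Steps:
(-115 + C((-2 + 3)*4, 12))*Y = (-115 + 12)*(-46) = -103*(-46) = 4738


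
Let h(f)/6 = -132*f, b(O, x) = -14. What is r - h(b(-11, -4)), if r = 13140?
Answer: 2052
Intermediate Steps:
h(f) = -792*f (h(f) = 6*(-132*f) = -792*f)
r - h(b(-11, -4)) = 13140 - (-792)*(-14) = 13140 - 1*11088 = 13140 - 11088 = 2052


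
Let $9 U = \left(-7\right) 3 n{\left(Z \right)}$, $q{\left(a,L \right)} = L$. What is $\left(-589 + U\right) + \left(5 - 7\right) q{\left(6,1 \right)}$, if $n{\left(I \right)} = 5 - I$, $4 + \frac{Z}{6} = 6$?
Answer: $- \frac{1724}{3} \approx -574.67$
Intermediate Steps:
$Z = 12$ ($Z = -24 + 6 \cdot 6 = -24 + 36 = 12$)
$U = \frac{49}{3}$ ($U = \frac{\left(-7\right) 3 \left(5 - 12\right)}{9} = \frac{\left(-21\right) \left(5 - 12\right)}{9} = \frac{\left(-21\right) \left(-7\right)}{9} = \frac{1}{9} \cdot 147 = \frac{49}{3} \approx 16.333$)
$\left(-589 + U\right) + \left(5 - 7\right) q{\left(6,1 \right)} = \left(-589 + \frac{49}{3}\right) + \left(5 - 7\right) 1 = - \frac{1718}{3} - 2 = - \frac{1724}{3}$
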